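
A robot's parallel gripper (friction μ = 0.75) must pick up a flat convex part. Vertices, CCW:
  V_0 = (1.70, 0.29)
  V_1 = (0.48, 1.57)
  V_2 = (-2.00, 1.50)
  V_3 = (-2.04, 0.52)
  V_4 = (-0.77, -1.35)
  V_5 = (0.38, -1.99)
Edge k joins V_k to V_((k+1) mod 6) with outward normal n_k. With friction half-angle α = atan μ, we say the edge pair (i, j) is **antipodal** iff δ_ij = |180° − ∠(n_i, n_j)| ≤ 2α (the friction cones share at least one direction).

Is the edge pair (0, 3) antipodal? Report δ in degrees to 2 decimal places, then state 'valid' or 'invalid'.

δ = 9.44°, valid

α = atan 0.75 = 36.87°;  2α = 73.74°
edge 0: e_0 = (-1.22, +1.28);  n_0 = (+0.7239, +0.6899)
edge 3: e_3 = (+1.27, -1.87);  n_3 = (-0.8273, -0.5618)
∠(n_0, n_3) = 170.56°
δ = |180° − 170.56°| = 9.44°
9.44° ≤ 2α = 73.74°  →  valid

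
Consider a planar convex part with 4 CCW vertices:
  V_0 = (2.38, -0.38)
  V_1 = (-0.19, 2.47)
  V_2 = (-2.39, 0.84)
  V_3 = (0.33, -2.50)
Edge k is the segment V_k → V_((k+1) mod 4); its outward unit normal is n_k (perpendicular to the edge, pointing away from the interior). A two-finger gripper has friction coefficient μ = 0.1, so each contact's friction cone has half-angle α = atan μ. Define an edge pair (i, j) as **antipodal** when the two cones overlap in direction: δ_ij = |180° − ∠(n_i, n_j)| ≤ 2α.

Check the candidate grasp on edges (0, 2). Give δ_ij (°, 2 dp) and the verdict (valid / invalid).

δ = 2.88°, valid

α = atan 0.1 = 5.71°;  2α = 11.42°
edge 0: e_0 = (-2.57, +2.85);  n_0 = (+0.7426, +0.6697)
edge 2: e_2 = (+2.72, -3.34);  n_2 = (-0.7754, -0.6315)
∠(n_0, n_2) = 177.12°
δ = |180° − 177.12°| = 2.88°
2.88° ≤ 2α = 11.42°  →  valid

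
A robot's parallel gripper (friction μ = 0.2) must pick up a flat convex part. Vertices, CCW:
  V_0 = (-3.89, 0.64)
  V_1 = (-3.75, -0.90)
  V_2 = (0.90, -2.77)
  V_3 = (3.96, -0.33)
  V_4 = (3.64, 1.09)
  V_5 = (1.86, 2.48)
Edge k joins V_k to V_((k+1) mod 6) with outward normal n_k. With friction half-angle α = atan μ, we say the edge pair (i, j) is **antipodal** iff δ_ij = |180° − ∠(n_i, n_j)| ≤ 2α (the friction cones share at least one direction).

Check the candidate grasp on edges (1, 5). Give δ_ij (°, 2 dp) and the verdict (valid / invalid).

δ = 39.65°, invalid

α = atan 0.2 = 11.31°;  2α = 22.62°
edge 1: e_1 = (+4.65, -1.87);  n_1 = (-0.3731, -0.9278)
edge 5: e_5 = (-5.75, -1.84);  n_5 = (-0.3048, +0.9524)
∠(n_1, n_5) = 140.35°
δ = |180° − 140.35°| = 39.65°
39.65° > 2α = 22.62°  →  invalid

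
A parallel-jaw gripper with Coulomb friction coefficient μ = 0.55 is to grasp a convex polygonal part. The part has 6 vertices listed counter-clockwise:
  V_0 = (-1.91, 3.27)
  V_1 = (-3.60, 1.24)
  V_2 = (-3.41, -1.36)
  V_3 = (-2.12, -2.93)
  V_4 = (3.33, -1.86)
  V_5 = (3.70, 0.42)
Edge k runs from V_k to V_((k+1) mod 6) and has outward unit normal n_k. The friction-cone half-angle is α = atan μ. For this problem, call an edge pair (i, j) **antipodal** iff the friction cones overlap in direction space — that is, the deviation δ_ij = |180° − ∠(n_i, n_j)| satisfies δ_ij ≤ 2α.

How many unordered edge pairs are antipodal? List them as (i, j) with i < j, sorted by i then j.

count = 6; pairs: (0,3), (0,4), (1,4), (2,4), (2,5), (3,5)

α = atan 0.55 = 28.81°;  2α = 57.62°
n_0 = (-0.7685, +0.6398)
n_1 = (-0.9973, -0.0729)
n_2 = (-0.7726, -0.6348)
n_3 = (+0.1927, -0.9813)
n_4 = (+0.9871, -0.1602)
n_5 = (+0.4529, +0.8915)
  (0,1): δ = 136.04°  ·
  (0,2): δ = 100.81°  ·
  (0,3): δ = 39.11°  ✓
  (0,4): δ = 30.56°  ✓
  (0,5): δ = 102.85°  ·
  (1,2): δ = 144.77°  ·
  (1,3): δ = 83.07°  ·
  (1,4): δ = 13.40°  ✓
  (1,5): δ = 58.89°  ·
  (2,3): δ = 118.30°  ·
  (2,4): δ = 48.63°  ✓
  (2,5): δ = 23.66°  ✓
  (3,4): δ = 110.33°  ·
  (3,5): δ = 38.04°  ✓
  (4,5): δ = 107.71°  ·
antipodal pairs: 6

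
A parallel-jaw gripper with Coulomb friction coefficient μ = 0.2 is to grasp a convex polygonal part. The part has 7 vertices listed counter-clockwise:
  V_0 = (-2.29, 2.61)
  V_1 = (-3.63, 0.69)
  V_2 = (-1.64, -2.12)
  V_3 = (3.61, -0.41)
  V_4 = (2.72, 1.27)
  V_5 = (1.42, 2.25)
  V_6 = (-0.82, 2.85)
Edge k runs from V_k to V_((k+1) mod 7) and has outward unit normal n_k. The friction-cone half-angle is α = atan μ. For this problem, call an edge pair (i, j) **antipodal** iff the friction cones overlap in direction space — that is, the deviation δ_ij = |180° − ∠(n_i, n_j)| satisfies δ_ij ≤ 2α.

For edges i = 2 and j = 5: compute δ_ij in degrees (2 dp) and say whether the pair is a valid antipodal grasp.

δ = 33.04°, invalid

α = atan 0.2 = 11.31°;  2α = 22.62°
edge 2: e_2 = (+5.25, +1.71);  n_2 = (+0.3097, -0.9508)
edge 5: e_5 = (-2.24, +0.60);  n_5 = (+0.2587, +0.9659)
∠(n_2, n_5) = 146.96°
δ = |180° − 146.96°| = 33.04°
33.04° > 2α = 22.62°  →  invalid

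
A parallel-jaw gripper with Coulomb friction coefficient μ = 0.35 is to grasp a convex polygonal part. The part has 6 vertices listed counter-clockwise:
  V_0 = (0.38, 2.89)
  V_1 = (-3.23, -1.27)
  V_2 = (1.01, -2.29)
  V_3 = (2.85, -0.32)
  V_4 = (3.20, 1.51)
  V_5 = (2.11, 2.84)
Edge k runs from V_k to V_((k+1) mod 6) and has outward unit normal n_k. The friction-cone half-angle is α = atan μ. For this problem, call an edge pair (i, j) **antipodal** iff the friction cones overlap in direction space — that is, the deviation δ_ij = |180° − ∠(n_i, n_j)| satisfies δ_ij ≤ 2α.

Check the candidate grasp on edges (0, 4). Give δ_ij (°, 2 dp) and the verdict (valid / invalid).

α = atan 0.35 = 19.29°;  2α = 38.58°
edge 0: e_0 = (-3.61, -4.16);  n_0 = (-0.7553, +0.6554)
edge 4: e_4 = (-1.09, +1.33);  n_4 = (+0.7734, +0.6339)
∠(n_0, n_4) = 99.71°
δ = |180° − 99.71°| = 80.29°
80.29° > 2α = 38.58°  →  invalid

δ = 80.29°, invalid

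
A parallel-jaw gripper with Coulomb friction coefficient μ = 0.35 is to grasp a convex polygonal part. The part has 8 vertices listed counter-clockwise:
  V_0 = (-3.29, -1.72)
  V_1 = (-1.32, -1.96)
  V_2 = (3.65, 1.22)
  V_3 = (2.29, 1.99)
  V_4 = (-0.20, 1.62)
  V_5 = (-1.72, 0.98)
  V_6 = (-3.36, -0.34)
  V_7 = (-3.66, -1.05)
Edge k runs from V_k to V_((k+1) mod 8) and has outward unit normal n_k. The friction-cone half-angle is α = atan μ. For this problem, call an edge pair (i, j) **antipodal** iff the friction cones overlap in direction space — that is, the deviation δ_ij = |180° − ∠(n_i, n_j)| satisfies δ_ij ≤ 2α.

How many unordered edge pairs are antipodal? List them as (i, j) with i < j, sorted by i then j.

count = 8; pairs: (0,2), (0,3), (0,4), (1,3), (1,4), (1,5), (1,6), (2,7)

α = atan 0.35 = 19.29°;  2α = 38.58°
n_0 = (-0.1209, -0.9927)
n_1 = (+0.5390, -0.8423)
n_2 = (+0.4927, +0.8702)
n_3 = (-0.1470, +0.9891)
n_4 = (-0.3881, +0.9216)
n_5 = (-0.6270, +0.7790)
n_6 = (-0.9211, +0.3892)
n_7 = (-0.8754, -0.4834)
  (0,1): δ = 140.44°  ·
  (0,2): δ = 22.57°  ✓
  (0,3): δ = 15.40°  ✓
  (0,4): δ = 29.78°  ✓
  (0,5): δ = 45.78°  ·
  (0,6): δ = 74.04°  ·
  (0,7): δ = 125.86°  ·
  (1,2): δ = 62.13°  ·
  (1,3): δ = 24.16°  ✓
  (1,4): δ = 9.78°  ✓
  (1,5): δ = 6.22°  ✓
  (1,6): δ = 34.48°  ✓
  (1,7): δ = 86.30°  ·
  (2,3): δ = 142.03°  ·
  (2,4): δ = 127.65°  ·
  (2,5): δ = 111.65°  ·
  (2,6): δ = 83.39°  ·
  (2,7): δ = 31.57°  ✓
  (3,4): δ = 165.62°  ·
  (3,5): δ = 149.62°  ·
  (3,6): δ = 121.36°  ·
  (3,7): δ = 69.54°  ·
  (4,5): δ = 164.00°  ·
  (4,6): δ = 135.74°  ·
  (4,7): δ = 83.92°  ·
  (5,6): δ = 151.74°  ·
  (5,7): δ = 99.92°  ·
  (6,7): δ = 128.19°  ·
antipodal pairs: 8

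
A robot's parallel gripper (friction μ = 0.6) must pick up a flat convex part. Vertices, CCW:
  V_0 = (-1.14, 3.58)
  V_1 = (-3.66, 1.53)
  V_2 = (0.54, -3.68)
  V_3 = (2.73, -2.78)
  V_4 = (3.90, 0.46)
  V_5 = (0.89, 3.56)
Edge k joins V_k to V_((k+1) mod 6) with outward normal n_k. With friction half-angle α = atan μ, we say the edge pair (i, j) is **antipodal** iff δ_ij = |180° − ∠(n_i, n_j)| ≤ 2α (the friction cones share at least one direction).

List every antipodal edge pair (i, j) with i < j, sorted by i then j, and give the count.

count = 6; pairs: (0,2), (0,3), (1,3), (1,4), (1,5), (2,5)

α = atan 0.6 = 30.96°;  2α = 61.93°
n_0 = (-0.6311, +0.7757)
n_1 = (-0.7785, -0.6276)
n_2 = (+0.3801, -0.9249)
n_3 = (+0.9406, -0.3396)
n_4 = (+0.7174, +0.6966)
n_5 = (+0.0099, +1.0000)
  (0,1): δ = 90.25°  ·
  (0,2): δ = 16.79°  ✓
  (0,3): δ = 31.02°  ✓
  (0,4): δ = 95.03°  ·
  (0,5): δ = 140.31°  ·
  (1,2): δ = 106.53°  ·
  (1,3): δ = 58.73°  ✓
  (1,4): δ = 5.28°  ✓
  (1,5): δ = 50.56°  ✓
  (2,3): δ = 132.20°  ·
  (2,4): δ = 68.18°  ·
  (2,5): δ = 22.91°  ✓
  (3,4): δ = 115.99°  ·
  (3,5): δ = 70.71°  ·
  (4,5): δ = 134.72°  ·
antipodal pairs: 6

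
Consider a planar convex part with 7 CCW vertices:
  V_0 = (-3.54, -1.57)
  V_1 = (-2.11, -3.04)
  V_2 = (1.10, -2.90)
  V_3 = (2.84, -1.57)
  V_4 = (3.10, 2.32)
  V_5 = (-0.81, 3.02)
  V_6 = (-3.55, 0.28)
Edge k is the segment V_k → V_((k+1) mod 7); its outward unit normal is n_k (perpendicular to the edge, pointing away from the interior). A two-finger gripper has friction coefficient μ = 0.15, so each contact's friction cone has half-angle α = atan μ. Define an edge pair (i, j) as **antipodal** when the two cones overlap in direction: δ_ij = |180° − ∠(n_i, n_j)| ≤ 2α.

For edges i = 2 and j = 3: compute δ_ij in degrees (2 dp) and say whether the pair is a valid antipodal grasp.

δ = 131.22°, invalid

α = atan 0.15 = 8.53°;  2α = 17.06°
edge 2: e_2 = (+1.74, +1.33);  n_2 = (+0.6073, -0.7945)
edge 3: e_3 = (+0.26, +3.89);  n_3 = (+0.9978, -0.0667)
∠(n_2, n_3) = 48.78°
δ = |180° − 48.78°| = 131.22°
131.22° > 2α = 17.06°  →  invalid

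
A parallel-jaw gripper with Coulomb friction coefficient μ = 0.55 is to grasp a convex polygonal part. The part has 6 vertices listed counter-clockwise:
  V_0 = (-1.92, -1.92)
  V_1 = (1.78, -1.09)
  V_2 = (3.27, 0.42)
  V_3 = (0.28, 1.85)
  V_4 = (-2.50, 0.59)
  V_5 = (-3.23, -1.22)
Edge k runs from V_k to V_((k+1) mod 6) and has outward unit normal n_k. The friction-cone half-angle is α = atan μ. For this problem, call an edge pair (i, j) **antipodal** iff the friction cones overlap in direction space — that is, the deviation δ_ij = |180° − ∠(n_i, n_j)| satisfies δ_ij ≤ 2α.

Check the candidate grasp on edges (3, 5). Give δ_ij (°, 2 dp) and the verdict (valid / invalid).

α = atan 0.55 = 28.81°;  2α = 57.62°
edge 3: e_3 = (-2.78, -1.26);  n_3 = (-0.4128, +0.9108)
edge 5: e_5 = (+1.31, -0.70);  n_5 = (-0.4713, -0.8820)
∠(n_3, n_5) = 127.50°
δ = |180° − 127.50°| = 52.50°
52.50° ≤ 2α = 57.62°  →  valid

δ = 52.50°, valid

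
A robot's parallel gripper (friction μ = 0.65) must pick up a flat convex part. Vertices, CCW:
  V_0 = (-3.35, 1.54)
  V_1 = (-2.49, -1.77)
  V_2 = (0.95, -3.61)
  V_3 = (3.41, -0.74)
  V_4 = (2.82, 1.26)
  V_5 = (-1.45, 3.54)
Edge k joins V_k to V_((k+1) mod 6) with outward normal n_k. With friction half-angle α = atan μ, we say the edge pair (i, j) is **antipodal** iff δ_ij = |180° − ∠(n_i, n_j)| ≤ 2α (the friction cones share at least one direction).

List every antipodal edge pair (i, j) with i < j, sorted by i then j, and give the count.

count = 7; pairs: (0,2), (0,3), (0,4), (1,3), (1,4), (2,5), (3,5)

α = atan 0.65 = 33.02°;  2α = 66.05°
n_0 = (-0.9679, -0.2515)
n_1 = (-0.4717, -0.8818)
n_2 = (+0.7593, -0.6508)
n_3 = (+0.9591, +0.2829)
n_4 = (+0.4710, +0.8821)
n_5 = (-0.7250, +0.6887)
  (0,1): δ = 132.71°  ·
  (0,2): δ = 55.17°  ✓
  (0,3): δ = 1.87°  ✓
  (0,4): δ = 47.34°  ✓
  (0,5): δ = 121.90°  ·
  (1,2): δ = 102.46°  ·
  (1,3): δ = 45.42°  ✓
  (1,4): δ = 0.04°  ✓
  (1,5): δ = 74.61°  ·
  (2,3): δ = 122.96°  ·
  (2,4): δ = 77.50°  ·
  (2,5): δ = 2.93°  ✓
  (3,4): δ = 134.54°  ·
  (3,5): δ = 59.97°  ✓
  (4,5): δ = 105.43°  ·
antipodal pairs: 7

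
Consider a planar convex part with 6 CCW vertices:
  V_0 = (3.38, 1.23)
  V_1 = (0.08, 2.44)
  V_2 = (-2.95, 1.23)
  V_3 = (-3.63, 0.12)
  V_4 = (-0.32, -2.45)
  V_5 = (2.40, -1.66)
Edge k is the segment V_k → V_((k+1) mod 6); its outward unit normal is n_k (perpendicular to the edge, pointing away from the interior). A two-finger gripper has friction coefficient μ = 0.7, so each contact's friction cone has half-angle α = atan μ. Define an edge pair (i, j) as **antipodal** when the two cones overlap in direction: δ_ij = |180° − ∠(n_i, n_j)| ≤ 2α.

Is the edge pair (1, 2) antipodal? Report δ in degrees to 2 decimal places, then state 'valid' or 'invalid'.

α = atan 0.7 = 34.99°;  2α = 69.98°
edge 1: e_1 = (-3.03, -1.21);  n_1 = (-0.3709, +0.9287)
edge 2: e_2 = (-0.68, -1.11);  n_2 = (-0.8527, +0.5224)
∠(n_1, n_2) = 36.74°
δ = |180° − 36.74°| = 143.26°
143.26° > 2α = 69.98°  →  invalid

δ = 143.26°, invalid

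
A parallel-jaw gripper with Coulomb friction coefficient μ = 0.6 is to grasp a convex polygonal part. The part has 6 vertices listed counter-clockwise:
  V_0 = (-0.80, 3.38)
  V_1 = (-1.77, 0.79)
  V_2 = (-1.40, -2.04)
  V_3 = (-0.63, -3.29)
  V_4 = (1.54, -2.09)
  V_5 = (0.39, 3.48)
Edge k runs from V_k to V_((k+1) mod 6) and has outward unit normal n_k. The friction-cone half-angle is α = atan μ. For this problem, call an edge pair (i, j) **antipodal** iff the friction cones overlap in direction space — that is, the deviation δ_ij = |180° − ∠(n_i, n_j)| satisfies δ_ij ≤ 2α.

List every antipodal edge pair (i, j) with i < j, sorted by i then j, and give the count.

α = atan 0.6 = 30.96°;  2α = 61.93°
n_0 = (-0.9365, +0.3507)
n_1 = (-0.9916, -0.1296)
n_2 = (-0.8514, -0.5245)
n_3 = (+0.4839, -0.8751)
n_4 = (+0.9793, +0.2022)
n_5 = (-0.0837, +0.9965)
  (0,1): δ = 152.02°  ·
  (0,2): δ = 127.84°  ·
  (0,3): δ = 40.53°  ✓
  (0,4): δ = 32.20°  ✓
  (0,5): δ = 115.34°  ·
  (1,2): δ = 155.82°  ·
  (1,3): δ = 68.51°  ·
  (1,4): δ = 4.22°  ✓
  (1,5): δ = 87.35°  ·
  (2,3): δ = 92.69°  ·
  (2,4): δ = 19.97°  ✓
  (2,5): δ = 63.17°  ·
  (3,4): δ = 107.28°  ·
  (3,5): δ = 24.14°  ✓
  (4,5): δ = 96.86°  ·
antipodal pairs: 5

count = 5; pairs: (0,3), (0,4), (1,4), (2,4), (3,5)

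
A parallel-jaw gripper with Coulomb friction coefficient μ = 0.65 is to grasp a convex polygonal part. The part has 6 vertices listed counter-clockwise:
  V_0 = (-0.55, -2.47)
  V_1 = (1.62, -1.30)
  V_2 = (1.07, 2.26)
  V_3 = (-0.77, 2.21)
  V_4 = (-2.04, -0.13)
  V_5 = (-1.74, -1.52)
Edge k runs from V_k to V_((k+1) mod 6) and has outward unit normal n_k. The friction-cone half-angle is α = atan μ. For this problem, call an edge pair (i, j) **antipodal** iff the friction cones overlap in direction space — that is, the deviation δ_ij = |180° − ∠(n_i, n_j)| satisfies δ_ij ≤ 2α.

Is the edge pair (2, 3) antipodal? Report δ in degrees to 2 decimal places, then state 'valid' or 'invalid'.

α = atan 0.65 = 33.02°;  2α = 66.05°
edge 2: e_2 = (-1.84, -0.05);  n_2 = (-0.0272, +0.9996)
edge 3: e_3 = (-1.27, -2.34);  n_3 = (-0.8789, +0.4770)
∠(n_2, n_3) = 59.95°
δ = |180° − 59.95°| = 120.05°
120.05° > 2α = 66.05°  →  invalid

δ = 120.05°, invalid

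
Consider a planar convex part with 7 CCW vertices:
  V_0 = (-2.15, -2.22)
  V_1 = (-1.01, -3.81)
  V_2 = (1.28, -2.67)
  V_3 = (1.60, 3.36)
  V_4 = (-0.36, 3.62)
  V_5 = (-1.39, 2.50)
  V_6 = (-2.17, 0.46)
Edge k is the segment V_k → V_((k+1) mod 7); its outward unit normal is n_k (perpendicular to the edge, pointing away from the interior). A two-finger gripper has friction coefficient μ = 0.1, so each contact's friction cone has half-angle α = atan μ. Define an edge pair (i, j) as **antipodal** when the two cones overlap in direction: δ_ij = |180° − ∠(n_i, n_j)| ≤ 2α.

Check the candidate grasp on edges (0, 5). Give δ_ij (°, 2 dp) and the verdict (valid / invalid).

α = atan 0.1 = 5.71°;  2α = 11.42°
edge 0: e_0 = (+1.14, -1.59);  n_0 = (-0.8127, -0.5827)
edge 5: e_5 = (-0.78, -2.04);  n_5 = (-0.9341, +0.3571)
∠(n_0, n_5) = 56.56°
δ = |180° − 56.56°| = 123.44°
123.44° > 2α = 11.42°  →  invalid

δ = 123.44°, invalid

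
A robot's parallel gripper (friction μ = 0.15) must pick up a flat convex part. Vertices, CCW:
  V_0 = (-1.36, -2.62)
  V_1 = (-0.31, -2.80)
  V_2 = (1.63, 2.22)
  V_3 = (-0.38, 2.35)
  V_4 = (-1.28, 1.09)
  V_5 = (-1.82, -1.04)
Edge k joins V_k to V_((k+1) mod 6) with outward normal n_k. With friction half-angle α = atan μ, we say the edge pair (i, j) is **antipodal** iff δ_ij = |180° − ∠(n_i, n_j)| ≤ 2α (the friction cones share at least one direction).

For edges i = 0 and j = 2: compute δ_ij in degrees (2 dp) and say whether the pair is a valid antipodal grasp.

δ = 6.03°, valid

α = atan 0.15 = 8.53°;  2α = 17.06°
edge 0: e_0 = (+1.05, -0.18);  n_0 = (-0.1690, -0.9856)
edge 2: e_2 = (-2.01, +0.13);  n_2 = (+0.0645, +0.9979)
∠(n_0, n_2) = 173.97°
δ = |180° − 173.97°| = 6.03°
6.03° ≤ 2α = 17.06°  →  valid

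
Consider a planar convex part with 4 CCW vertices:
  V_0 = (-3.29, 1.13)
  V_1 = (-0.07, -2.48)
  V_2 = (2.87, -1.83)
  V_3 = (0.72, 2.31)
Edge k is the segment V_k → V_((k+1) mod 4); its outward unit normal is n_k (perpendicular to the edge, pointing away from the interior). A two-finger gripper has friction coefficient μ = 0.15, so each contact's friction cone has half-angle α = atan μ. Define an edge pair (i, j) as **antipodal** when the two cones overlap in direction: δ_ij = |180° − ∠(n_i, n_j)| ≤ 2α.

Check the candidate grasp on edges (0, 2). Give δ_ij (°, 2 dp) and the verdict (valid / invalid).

δ = 14.29°, valid

α = atan 0.15 = 8.53°;  2α = 17.06°
edge 0: e_0 = (+3.22, -3.61);  n_0 = (-0.7463, -0.6656)
edge 2: e_2 = (-2.15, +4.14);  n_2 = (+0.8875, +0.4609)
∠(n_0, n_2) = 165.71°
δ = |180° − 165.71°| = 14.29°
14.29° ≤ 2α = 17.06°  →  valid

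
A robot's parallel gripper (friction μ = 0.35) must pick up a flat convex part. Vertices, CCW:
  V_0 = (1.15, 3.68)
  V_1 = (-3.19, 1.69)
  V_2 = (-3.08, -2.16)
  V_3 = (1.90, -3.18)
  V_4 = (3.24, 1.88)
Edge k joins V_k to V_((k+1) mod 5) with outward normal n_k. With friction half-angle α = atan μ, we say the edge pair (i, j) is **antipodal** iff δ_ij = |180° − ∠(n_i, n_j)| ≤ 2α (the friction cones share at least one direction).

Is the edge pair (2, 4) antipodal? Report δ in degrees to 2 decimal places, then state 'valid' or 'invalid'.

α = atan 0.35 = 19.29°;  2α = 38.58°
edge 2: e_2 = (+4.98, -1.02);  n_2 = (-0.2007, -0.9797)
edge 4: e_4 = (-2.09, +1.80);  n_4 = (+0.6526, +0.7577)
∠(n_2, n_4) = 150.84°
δ = |180° − 150.84°| = 29.16°
29.16° ≤ 2α = 38.58°  →  valid

δ = 29.16°, valid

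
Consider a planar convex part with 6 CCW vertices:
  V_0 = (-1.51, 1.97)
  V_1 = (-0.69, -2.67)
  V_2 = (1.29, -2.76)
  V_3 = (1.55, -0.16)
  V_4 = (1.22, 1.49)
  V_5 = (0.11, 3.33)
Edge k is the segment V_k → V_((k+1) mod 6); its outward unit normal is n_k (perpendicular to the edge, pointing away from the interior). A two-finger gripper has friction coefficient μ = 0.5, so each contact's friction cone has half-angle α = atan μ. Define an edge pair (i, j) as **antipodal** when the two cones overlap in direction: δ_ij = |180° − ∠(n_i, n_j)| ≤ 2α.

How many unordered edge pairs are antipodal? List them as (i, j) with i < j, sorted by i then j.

α = atan 0.5 = 26.57°;  2α = 53.13°
n_0 = (-0.9847, -0.1740)
n_1 = (-0.0454, -0.9990)
n_2 = (+0.9950, -0.0995)
n_3 = (+0.9806, +0.1961)
n_4 = (+0.8563, +0.5165)
n_5 = (-0.6430, +0.7659)
  (0,1): δ = 102.62°  ·
  (0,2): δ = 15.73°  ✓
  (0,3): δ = 1.29°  ✓
  (0,4): δ = 21.08°  ✓
  (0,5): δ = 119.99°  ·
  (1,2): δ = 93.11°  ·
  (1,3): δ = 76.09°  ·
  (1,4): δ = 56.30°  ·
  (1,5): δ = 42.62°  ✓
  (2,3): δ = 162.98°  ·
  (2,4): δ = 143.19°  ·
  (2,5): δ = 44.28°  ✓
  (3,4): δ = 160.21°  ·
  (3,5): δ = 61.30°  ·
  (4,5): δ = 81.09°  ·
antipodal pairs: 5

count = 5; pairs: (0,2), (0,3), (0,4), (1,5), (2,5)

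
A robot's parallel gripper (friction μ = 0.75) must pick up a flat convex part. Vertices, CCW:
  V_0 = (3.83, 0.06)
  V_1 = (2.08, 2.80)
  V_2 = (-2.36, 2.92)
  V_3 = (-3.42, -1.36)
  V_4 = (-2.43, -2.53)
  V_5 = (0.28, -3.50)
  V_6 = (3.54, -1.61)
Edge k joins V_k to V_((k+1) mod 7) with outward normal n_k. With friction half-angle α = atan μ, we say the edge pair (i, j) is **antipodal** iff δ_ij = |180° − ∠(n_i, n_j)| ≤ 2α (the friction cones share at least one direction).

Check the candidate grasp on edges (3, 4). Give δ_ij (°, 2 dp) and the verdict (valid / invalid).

α = atan 0.75 = 36.87°;  2α = 73.74°
edge 3: e_3 = (+0.99, -1.17);  n_3 = (-0.7634, -0.6459)
edge 4: e_4 = (+2.71, -0.97);  n_4 = (-0.3370, -0.9415)
∠(n_3, n_4) = 30.07°
δ = |180° − 30.07°| = 149.93°
149.93° > 2α = 73.74°  →  invalid

δ = 149.93°, invalid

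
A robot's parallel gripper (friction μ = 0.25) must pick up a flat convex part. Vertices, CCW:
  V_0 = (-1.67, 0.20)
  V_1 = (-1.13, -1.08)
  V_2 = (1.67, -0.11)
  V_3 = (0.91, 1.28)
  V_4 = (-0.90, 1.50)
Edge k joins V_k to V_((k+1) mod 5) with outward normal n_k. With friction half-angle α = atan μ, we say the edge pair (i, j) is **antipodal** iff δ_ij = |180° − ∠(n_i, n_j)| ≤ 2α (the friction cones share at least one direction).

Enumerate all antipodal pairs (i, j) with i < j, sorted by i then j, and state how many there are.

α = atan 0.25 = 14.04°;  2α = 28.07°
n_0 = (-0.9214, -0.3887)
n_1 = (+0.3273, -0.9449)
n_2 = (+0.8774, +0.4797)
n_3 = (+0.1207, +0.9927)
n_4 = (-0.8604, +0.5096)
  (0,1): δ = 93.77°  ·
  (0,2): δ = 5.79°  ✓
  (0,3): δ = 60.20°  ·
  (0,4): δ = 126.49°  ·
  (1,2): δ = 80.44°  ·
  (1,3): δ = 26.04°  ✓
  (1,4): δ = 40.25°  ·
  (2,3): δ = 125.60°  ·
  (2,4): δ = 59.31°  ·
  (3,4): δ = 113.71°  ·
antipodal pairs: 2

count = 2; pairs: (0,2), (1,3)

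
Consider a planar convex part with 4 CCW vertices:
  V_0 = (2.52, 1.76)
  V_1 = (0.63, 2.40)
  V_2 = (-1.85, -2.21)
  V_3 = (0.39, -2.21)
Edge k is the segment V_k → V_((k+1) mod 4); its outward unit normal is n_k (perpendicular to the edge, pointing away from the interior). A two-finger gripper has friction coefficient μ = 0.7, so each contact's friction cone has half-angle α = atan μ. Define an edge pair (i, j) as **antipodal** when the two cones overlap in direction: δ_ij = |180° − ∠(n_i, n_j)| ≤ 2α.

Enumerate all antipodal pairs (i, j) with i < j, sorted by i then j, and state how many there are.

count = 3; pairs: (0,2), (1,2), (1,3)

α = atan 0.7 = 34.99°;  2α = 69.98°
n_0 = (+0.3207, +0.9472)
n_1 = (-0.8807, +0.4738)
n_2 = (+0.0000, -1.0000)
n_3 = (+0.8812, -0.4728)
  (0,1): δ = 99.57°  ·
  (0,2): δ = 18.71°  ✓
  (0,3): δ = 80.49°  ·
  (1,2): δ = 61.72°  ✓
  (1,3): δ = 0.06°  ✓
  (2,3): δ = 118.21°  ·
antipodal pairs: 3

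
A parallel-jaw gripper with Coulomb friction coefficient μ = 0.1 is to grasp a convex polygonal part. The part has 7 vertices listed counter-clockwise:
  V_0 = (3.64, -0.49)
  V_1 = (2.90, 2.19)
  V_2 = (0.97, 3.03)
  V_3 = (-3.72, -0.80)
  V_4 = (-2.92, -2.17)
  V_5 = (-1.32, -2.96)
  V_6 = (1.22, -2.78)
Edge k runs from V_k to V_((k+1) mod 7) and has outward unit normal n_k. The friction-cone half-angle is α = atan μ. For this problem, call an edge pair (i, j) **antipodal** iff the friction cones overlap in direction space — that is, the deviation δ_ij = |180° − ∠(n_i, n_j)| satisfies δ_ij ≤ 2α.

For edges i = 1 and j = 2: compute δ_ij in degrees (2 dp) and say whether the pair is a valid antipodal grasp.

α = atan 0.1 = 5.71°;  2α = 11.42°
edge 1: e_1 = (-1.93, +0.84);  n_1 = (+0.3991, +0.9169)
edge 2: e_2 = (-4.69, -3.83);  n_2 = (-0.6325, +0.7745)
∠(n_1, n_2) = 62.76°
δ = |180° − 62.76°| = 117.24°
117.24° > 2α = 11.42°  →  invalid

δ = 117.24°, invalid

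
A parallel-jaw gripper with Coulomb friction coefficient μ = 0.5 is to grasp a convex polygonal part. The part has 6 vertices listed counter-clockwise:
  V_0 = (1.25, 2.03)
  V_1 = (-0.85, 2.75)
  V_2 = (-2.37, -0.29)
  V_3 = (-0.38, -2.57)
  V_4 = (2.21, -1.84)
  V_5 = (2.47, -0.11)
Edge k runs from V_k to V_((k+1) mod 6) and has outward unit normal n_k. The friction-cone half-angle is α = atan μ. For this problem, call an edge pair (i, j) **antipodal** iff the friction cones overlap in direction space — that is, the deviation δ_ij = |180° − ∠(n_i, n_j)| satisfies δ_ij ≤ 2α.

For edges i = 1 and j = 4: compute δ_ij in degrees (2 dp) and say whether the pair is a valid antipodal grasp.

α = atan 0.5 = 26.57°;  2α = 53.13°
edge 1: e_1 = (-1.52, -3.04);  n_1 = (-0.8944, +0.4472)
edge 4: e_4 = (+0.26, +1.73);  n_4 = (+0.9889, -0.1486)
∠(n_1, n_4) = 161.98°
δ = |180° − 161.98°| = 18.02°
18.02° ≤ 2α = 53.13°  →  valid

δ = 18.02°, valid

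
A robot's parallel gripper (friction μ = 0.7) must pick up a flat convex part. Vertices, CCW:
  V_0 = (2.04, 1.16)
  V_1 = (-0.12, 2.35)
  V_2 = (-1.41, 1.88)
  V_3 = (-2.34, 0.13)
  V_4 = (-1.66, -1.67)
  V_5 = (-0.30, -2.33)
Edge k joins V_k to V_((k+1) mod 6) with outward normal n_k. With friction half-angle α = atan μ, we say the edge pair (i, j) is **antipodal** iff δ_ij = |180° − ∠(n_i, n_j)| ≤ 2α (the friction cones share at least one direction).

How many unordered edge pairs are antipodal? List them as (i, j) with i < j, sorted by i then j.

α = atan 0.7 = 34.99°;  2α = 69.98°
n_0 = (+0.4825, +0.8759)
n_1 = (-0.3423, +0.9396)
n_2 = (-0.8831, +0.4693)
n_3 = (-0.9355, -0.3534)
n_4 = (-0.4366, -0.8997)
n_5 = (+0.8306, -0.5569)
  (0,1): δ = 131.13°  ·
  (0,2): δ = 89.14°  ·
  (0,3): δ = 40.45°  ✓
  (0,4): δ = 2.96°  ✓
  (0,5): δ = 85.01°  ·
  (1,2): δ = 138.01°  ·
  (1,3): δ = 89.32°  ·
  (1,4): δ = 45.91°  ✓
  (1,5): δ = 36.14°  ✓
  (2,3): δ = 131.32°  ·
  (2,4): δ = 87.90°  ·
  (2,5): δ = 5.85°  ✓
  (3,4): δ = 136.58°  ·
  (3,5): δ = 54.54°  ✓
  (4,5): δ = 97.95°  ·
antipodal pairs: 6

count = 6; pairs: (0,3), (0,4), (1,4), (1,5), (2,5), (3,5)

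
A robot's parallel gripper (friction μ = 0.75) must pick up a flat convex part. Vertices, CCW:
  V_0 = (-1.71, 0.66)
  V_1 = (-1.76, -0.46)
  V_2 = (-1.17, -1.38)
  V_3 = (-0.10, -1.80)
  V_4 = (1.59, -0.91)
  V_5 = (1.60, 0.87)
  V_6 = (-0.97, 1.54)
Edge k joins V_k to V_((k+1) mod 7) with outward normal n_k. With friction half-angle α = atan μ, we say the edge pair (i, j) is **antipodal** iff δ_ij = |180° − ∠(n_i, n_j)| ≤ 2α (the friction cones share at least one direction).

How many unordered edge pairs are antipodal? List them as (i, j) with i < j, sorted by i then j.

α = atan 0.75 = 36.87°;  2α = 73.74°
n_0 = (-0.9990, +0.0446)
n_1 = (-0.8418, -0.5398)
n_2 = (-0.3654, -0.9309)
n_3 = (+0.4660, -0.8848)
n_4 = (+1.0000, -0.0056)
n_5 = (+0.2523, +0.9677)
n_6 = (-0.7654, +0.6436)
  (0,1): δ = 144.77°  ·
  (0,2): δ = 108.88°  ·
  (0,3): δ = 59.67°  ✓
  (0,4): δ = 2.23°  ✓
  (0,5): δ = 77.94°  ·
  (0,6): δ = 142.50°  ·
  (1,2): δ = 144.10°  ·
  (1,3): δ = 94.90°  ·
  (1,4): δ = 32.99°  ✓
  (1,5): δ = 42.72°  ✓
  (1,6): δ = 107.27°  ·
  (2,3): δ = 130.80°  ·
  (2,4): δ = 68.89°  ✓
  (2,5): δ = 6.82°  ✓
  (2,6): δ = 71.37°  ✓
  (3,4): δ = 118.09°  ·
  (3,5): δ = 42.38°  ✓
  (3,6): δ = 22.17°  ✓
  (4,5): δ = 104.29°  ·
  (4,6): δ = 39.74°  ✓
  (5,6): δ = 115.45°  ·
antipodal pairs: 10

count = 10; pairs: (0,3), (0,4), (1,4), (1,5), (2,4), (2,5), (2,6), (3,5), (3,6), (4,6)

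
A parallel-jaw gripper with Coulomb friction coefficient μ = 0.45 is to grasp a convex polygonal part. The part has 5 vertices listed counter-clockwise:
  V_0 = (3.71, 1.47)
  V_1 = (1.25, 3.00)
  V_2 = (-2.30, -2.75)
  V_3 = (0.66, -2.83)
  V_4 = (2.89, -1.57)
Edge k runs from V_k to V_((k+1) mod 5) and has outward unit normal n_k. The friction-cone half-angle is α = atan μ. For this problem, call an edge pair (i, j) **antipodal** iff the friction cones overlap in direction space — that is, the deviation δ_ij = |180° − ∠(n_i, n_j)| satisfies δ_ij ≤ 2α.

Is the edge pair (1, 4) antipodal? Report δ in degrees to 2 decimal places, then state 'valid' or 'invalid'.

δ = 16.60°, valid

α = atan 0.45 = 24.23°;  2α = 48.46°
edge 1: e_1 = (-3.55, -5.75);  n_1 = (-0.8509, +0.5253)
edge 4: e_4 = (+0.82, +3.04);  n_4 = (+0.9655, -0.2604)
∠(n_1, n_4) = 163.40°
δ = |180° − 163.40°| = 16.60°
16.60° ≤ 2α = 48.46°  →  valid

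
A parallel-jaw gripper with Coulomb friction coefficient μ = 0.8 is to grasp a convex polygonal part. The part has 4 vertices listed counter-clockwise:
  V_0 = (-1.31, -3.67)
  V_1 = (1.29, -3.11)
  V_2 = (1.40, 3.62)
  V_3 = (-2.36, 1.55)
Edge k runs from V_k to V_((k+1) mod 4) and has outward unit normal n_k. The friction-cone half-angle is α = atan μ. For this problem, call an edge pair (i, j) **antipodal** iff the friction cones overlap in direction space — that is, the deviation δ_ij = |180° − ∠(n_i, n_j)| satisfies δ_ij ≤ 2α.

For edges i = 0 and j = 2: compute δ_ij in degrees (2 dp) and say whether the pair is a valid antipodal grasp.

δ = 16.68°, valid

α = atan 0.8 = 38.66°;  2α = 77.32°
edge 0: e_0 = (+2.60, +0.56);  n_0 = (+0.2106, -0.9776)
edge 2: e_2 = (-3.76, -2.07);  n_2 = (-0.4823, +0.8760)
∠(n_0, n_2) = 163.32°
δ = |180° − 163.32°| = 16.68°
16.68° ≤ 2α = 77.32°  →  valid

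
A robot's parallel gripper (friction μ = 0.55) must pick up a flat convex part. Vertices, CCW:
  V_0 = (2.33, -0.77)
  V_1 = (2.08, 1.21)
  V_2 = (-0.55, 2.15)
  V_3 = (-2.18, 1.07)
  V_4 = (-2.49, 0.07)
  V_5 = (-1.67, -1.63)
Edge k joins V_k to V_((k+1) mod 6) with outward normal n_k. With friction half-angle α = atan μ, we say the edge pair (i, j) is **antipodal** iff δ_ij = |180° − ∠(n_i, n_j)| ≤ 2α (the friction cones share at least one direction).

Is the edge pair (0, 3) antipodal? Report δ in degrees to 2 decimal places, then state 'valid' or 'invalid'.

δ = 24.42°, valid

α = atan 0.55 = 28.81°;  2α = 57.62°
edge 0: e_0 = (-0.25, +1.98);  n_0 = (+0.9921, +0.1253)
edge 3: e_3 = (-0.31, -1.00);  n_3 = (-0.9552, +0.2961)
∠(n_0, n_3) = 155.58°
δ = |180° − 155.58°| = 24.42°
24.42° ≤ 2α = 57.62°  →  valid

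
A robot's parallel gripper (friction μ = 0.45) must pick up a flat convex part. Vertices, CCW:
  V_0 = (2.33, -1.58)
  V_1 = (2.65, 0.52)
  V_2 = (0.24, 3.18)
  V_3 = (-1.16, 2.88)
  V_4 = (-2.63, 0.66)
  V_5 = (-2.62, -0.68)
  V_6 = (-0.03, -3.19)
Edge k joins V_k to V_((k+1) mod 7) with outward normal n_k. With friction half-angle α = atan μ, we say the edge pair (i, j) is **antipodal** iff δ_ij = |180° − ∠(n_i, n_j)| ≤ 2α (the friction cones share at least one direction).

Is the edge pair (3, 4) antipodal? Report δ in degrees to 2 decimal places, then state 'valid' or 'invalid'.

δ = 146.06°, invalid

α = atan 0.45 = 24.23°;  2α = 48.46°
edge 3: e_3 = (-1.47, -2.22);  n_3 = (-0.8338, +0.5521)
edge 4: e_4 = (+0.01, -1.34);  n_4 = (-1.0000, -0.0075)
∠(n_3, n_4) = 33.94°
δ = |180° − 33.94°| = 146.06°
146.06° > 2α = 48.46°  →  invalid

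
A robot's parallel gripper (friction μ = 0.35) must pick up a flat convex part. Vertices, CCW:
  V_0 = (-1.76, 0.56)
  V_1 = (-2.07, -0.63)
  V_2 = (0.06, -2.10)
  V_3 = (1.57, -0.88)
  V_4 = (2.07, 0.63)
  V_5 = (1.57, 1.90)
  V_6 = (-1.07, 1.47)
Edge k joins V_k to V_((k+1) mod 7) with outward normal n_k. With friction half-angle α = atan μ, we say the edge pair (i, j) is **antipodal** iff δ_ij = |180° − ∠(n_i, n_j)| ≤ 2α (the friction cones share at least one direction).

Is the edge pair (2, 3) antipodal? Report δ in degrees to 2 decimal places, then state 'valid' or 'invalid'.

α = atan 0.35 = 19.29°;  2α = 38.58°
edge 2: e_2 = (+1.51, +1.22);  n_2 = (+0.6285, -0.7778)
edge 3: e_3 = (+0.50, +1.51);  n_3 = (+0.9493, -0.3143)
∠(n_2, n_3) = 32.74°
δ = |180° − 32.74°| = 147.26°
147.26° > 2α = 38.58°  →  invalid

δ = 147.26°, invalid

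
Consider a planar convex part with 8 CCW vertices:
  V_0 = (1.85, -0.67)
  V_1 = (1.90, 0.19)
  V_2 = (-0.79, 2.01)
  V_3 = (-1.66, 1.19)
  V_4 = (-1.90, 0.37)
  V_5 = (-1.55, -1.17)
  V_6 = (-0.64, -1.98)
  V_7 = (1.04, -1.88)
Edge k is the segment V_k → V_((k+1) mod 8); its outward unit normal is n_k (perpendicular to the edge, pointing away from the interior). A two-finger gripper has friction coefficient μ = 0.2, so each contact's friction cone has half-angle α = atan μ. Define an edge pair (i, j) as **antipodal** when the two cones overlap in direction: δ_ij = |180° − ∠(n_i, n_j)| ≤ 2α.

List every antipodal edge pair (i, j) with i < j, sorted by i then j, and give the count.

count = 5; pairs: (0,3), (0,4), (1,5), (2,7), (3,7)

α = atan 0.2 = 11.31°;  2α = 22.62°
n_0 = (+0.9983, -0.0580)
n_1 = (+0.5604, +0.8282)
n_2 = (-0.6859, +0.7277)
n_3 = (-0.9597, +0.2809)
n_4 = (-0.9751, -0.2216)
n_5 = (-0.6649, -0.7470)
n_6 = (+0.0594, -0.9982)
n_7 = (+0.8310, -0.5563)
  (0,1): δ = 120.75°  ·
  (0,2): δ = 43.37°  ·
  (0,3): δ = 12.99°  ✓
  (0,4): δ = 16.13°  ✓
  (0,5): δ = 51.65°  ·
  (0,6): δ = 96.73°  ·
  (0,7): δ = 149.53°  ·
  (1,2): δ = 102.61°  ·
  (1,3): δ = 72.23°  ·
  (1,4): δ = 43.11°  ·
  (1,5): δ = 7.59°  ✓
  (1,6): δ = 37.49°  ·
  (1,7): δ = 90.28°  ·
  (2,3): δ = 149.62°  ·
  (2,4): δ = 120.50°  ·
  (2,5): δ = 84.98°  ·
  (2,6): δ = 39.90°  ·
  (2,7): δ = 12.90°  ✓
  (3,4): δ = 150.88°  ·
  (3,5): δ = 115.36°  ·
  (3,6): δ = 70.28°  ·
  (3,7): δ = 17.49°  ✓
  (4,5): δ = 144.48°  ·
  (4,6): δ = 99.40°  ·
  (4,7): δ = 46.60°  ·
  (5,6): δ = 134.92°  ·
  (5,7): δ = 82.13°  ·
  (6,7): δ = 127.21°  ·
antipodal pairs: 5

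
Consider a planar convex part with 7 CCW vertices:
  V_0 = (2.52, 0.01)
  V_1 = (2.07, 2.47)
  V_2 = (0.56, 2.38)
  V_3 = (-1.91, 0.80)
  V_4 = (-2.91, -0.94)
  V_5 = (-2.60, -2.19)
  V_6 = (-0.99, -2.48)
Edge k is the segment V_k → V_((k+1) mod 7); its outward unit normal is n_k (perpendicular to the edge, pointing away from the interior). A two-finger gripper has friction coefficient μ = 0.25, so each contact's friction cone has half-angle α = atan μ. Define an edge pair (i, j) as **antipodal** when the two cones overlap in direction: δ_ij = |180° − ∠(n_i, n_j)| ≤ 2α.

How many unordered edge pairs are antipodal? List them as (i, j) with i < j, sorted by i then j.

α = atan 0.25 = 14.04°;  2α = 28.07°
n_0 = (+0.9837, +0.1799)
n_1 = (-0.0595, +0.9982)
n_2 = (-0.5389, +0.8424)
n_3 = (-0.8670, +0.4983)
n_4 = (-0.9706, -0.2407)
n_5 = (-0.1773, -0.9842)
n_6 = (+0.5786, -0.8156)
  (0,1): δ = 96.96°  ·
  (0,2): δ = 67.76°  ·
  (0,3): δ = 40.25°  ·
  (0,4): δ = 3.56°  ✓
  (0,5): δ = 69.42°  ·
  (0,6): δ = 114.99°  ·
  (1,2): δ = 150.80°  ·
  (1,3): δ = 123.30°  ·
  (1,4): δ = 79.48°  ·
  (1,5): δ = 13.62°  ✓
  (1,6): δ = 31.94°  ·
  (2,3): δ = 152.49°  ·
  (2,4): δ = 108.68°  ·
  (2,5): δ = 42.82°  ·
  (2,6): δ = 2.75°  ✓
  (3,4): δ = 136.19°  ·
  (3,5): δ = 70.32°  ·
  (3,6): δ = 24.76°  ✓
  (4,5): δ = 114.14°  ·
  (4,6): δ = 68.58°  ·
  (5,6): δ = 134.44°  ·
antipodal pairs: 4

count = 4; pairs: (0,4), (1,5), (2,6), (3,6)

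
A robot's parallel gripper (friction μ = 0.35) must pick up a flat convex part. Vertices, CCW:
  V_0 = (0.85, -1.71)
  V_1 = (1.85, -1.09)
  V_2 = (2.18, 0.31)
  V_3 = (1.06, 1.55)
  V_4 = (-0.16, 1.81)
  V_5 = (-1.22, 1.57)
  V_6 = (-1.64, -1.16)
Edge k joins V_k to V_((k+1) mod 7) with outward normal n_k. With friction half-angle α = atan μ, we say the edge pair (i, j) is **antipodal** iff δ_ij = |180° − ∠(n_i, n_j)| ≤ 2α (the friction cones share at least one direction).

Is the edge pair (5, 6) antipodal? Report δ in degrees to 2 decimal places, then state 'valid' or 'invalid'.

α = atan 0.35 = 19.29°;  2α = 38.58°
edge 5: e_5 = (-0.42, -2.73);  n_5 = (-0.9884, +0.1521)
edge 6: e_6 = (+2.49, -0.55);  n_6 = (-0.2157, -0.9765)
∠(n_5, n_6) = 86.29°
δ = |180° − 86.29°| = 93.71°
93.71° > 2α = 38.58°  →  invalid

δ = 93.71°, invalid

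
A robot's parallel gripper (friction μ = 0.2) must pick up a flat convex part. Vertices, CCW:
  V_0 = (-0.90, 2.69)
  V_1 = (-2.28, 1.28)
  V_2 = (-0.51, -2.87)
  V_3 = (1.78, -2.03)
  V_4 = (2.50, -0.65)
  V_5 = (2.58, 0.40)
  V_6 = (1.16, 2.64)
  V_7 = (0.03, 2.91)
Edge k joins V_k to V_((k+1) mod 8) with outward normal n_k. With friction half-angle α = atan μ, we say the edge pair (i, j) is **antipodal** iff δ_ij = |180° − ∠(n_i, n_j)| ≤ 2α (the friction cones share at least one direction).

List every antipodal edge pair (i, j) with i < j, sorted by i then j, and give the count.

α = atan 0.2 = 11.31°;  2α = 22.62°
n_0 = (-0.7147, +0.6995)
n_1 = (-0.9198, -0.3923)
n_2 = (+0.3444, -0.9388)
n_3 = (+0.8866, -0.4626)
n_4 = (+0.9971, -0.0760)
n_5 = (+0.8446, +0.5354)
n_6 = (+0.2324, +0.9726)
n_7 = (-0.2302, +0.9731)
  (0,1): δ = 112.52°  ·
  (0,2): δ = 25.47°  ·
  (0,3): δ = 16.83°  ✓
  (0,4): δ = 40.03°  ·
  (0,5): δ = 76.76°  ·
  (0,6): δ = 120.95°  ·
  (0,7): δ = 147.69°  ·
  (1,2): δ = 92.95°  ·
  (1,3): δ = 50.65°  ·
  (1,4): δ = 27.46°  ·
  (1,5): δ = 9.27°  ✓
  (1,6): δ = 53.46°  ·
  (1,7): δ = 80.21°  ·
  (2,3): δ = 137.70°  ·
  (2,4): δ = 114.50°  ·
  (2,5): δ = 77.77°  ·
  (2,6): δ = 33.58°  ·
  (2,7): δ = 6.83°  ✓
  (3,4): δ = 156.80°  ·
  (3,5): δ = 120.08°  ·
  (3,6): δ = 75.89°  ·
  (3,7): δ = 49.14°  ·
  (4,5): δ = 143.27°  ·
  (4,6): δ = 99.08°  ·
  (4,7): δ = 72.33°  ·
  (5,6): δ = 135.81°  ·
  (5,7): δ = 109.06°  ·
  (6,7): δ = 153.25°  ·
antipodal pairs: 3

count = 3; pairs: (0,3), (1,5), (2,7)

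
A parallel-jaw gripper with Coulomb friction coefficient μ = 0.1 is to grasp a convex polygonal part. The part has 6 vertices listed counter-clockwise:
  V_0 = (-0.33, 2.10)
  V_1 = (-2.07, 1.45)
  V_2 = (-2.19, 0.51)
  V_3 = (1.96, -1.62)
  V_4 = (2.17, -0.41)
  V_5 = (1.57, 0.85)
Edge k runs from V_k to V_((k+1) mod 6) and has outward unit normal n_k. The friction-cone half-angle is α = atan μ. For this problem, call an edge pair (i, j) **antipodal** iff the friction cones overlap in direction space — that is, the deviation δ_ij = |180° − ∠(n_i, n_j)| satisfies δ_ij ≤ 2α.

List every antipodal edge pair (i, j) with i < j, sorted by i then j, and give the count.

count = 2; pairs: (1,3), (2,5)

α = atan 0.1 = 5.71°;  2α = 11.42°
n_0 = (-0.3499, +0.9368)
n_1 = (-0.9919, +0.1266)
n_2 = (-0.4566, -0.8897)
n_3 = (+0.9853, -0.1710)
n_4 = (+0.9029, +0.4299)
n_5 = (+0.5496, +0.8354)
  (0,1): δ = 117.76°  ·
  (0,2): δ = 47.65°  ·
  (0,3): δ = 59.67°  ·
  (0,4): δ = 94.98°  ·
  (0,5): δ = 126.18°  ·
  (1,2): δ = 109.89°  ·
  (1,3): δ = 2.57°  ✓
  (1,4): δ = 32.74°  ·
  (1,5): δ = 63.93°  ·
  (2,3): δ = 72.68°  ·
  (2,4): δ = 37.37°  ·
  (2,5): δ = 6.17°  ✓
  (3,4): δ = 144.69°  ·
  (3,5): δ = 113.49°  ·
  (4,5): δ = 148.80°  ·
antipodal pairs: 2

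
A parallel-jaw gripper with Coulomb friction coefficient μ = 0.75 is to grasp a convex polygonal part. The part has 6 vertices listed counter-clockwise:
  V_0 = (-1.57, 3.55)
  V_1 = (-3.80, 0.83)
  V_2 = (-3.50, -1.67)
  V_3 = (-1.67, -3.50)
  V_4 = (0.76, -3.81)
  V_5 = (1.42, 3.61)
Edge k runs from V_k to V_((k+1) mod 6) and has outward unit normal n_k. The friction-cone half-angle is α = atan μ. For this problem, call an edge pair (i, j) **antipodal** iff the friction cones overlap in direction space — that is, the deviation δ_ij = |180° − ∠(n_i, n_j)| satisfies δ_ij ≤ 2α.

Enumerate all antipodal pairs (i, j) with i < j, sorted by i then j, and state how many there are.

count = 6; pairs: (0,3), (0,4), (1,4), (2,4), (2,5), (3,5)

α = atan 0.75 = 36.87°;  2α = 73.74°
n_0 = (-0.7733, +0.6340)
n_1 = (-0.9929, -0.1191)
n_2 = (-0.7071, -0.7071)
n_3 = (-0.1265, -0.9920)
n_4 = (+0.9961, -0.0886)
n_5 = (-0.0201, +0.9998)
  (0,1): δ = 133.81°  ·
  (0,2): δ = 95.65°  ·
  (0,3): δ = 57.92°  ✓
  (0,4): δ = 34.26°  ✓
  (0,5): δ = 130.50°  ·
  (1,2): δ = 141.84°  ·
  (1,3): δ = 104.11°  ·
  (1,4): δ = 11.93°  ✓
  (1,5): δ = 84.31°  ·
  (2,3): δ = 142.27°  ·
  (2,4): δ = 50.08°  ✓
  (2,5): δ = 46.15°  ✓
  (3,4): δ = 87.81°  ·
  (3,5): δ = 8.42°  ✓
  (4,5): δ = 83.77°  ·
antipodal pairs: 6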